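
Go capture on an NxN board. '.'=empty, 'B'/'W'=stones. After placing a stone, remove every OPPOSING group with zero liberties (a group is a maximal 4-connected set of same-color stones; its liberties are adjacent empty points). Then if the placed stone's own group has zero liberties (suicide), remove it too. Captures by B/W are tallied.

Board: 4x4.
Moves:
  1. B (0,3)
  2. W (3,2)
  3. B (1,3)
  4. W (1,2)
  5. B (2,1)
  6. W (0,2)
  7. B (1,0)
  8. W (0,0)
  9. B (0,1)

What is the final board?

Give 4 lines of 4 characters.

Answer: .BWB
B.WB
.B..
..W.

Derivation:
Move 1: B@(0,3) -> caps B=0 W=0
Move 2: W@(3,2) -> caps B=0 W=0
Move 3: B@(1,3) -> caps B=0 W=0
Move 4: W@(1,2) -> caps B=0 W=0
Move 5: B@(2,1) -> caps B=0 W=0
Move 6: W@(0,2) -> caps B=0 W=0
Move 7: B@(1,0) -> caps B=0 W=0
Move 8: W@(0,0) -> caps B=0 W=0
Move 9: B@(0,1) -> caps B=1 W=0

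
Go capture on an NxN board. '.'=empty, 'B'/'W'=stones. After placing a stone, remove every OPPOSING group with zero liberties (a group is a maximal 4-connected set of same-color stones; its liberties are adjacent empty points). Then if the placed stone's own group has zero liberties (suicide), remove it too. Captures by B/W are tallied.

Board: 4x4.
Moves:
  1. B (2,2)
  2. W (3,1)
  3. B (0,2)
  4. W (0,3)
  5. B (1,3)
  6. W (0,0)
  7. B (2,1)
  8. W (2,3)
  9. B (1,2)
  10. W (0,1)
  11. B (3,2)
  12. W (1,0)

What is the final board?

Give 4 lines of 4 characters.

Move 1: B@(2,2) -> caps B=0 W=0
Move 2: W@(3,1) -> caps B=0 W=0
Move 3: B@(0,2) -> caps B=0 W=0
Move 4: W@(0,3) -> caps B=0 W=0
Move 5: B@(1,3) -> caps B=1 W=0
Move 6: W@(0,0) -> caps B=1 W=0
Move 7: B@(2,1) -> caps B=1 W=0
Move 8: W@(2,3) -> caps B=1 W=0
Move 9: B@(1,2) -> caps B=1 W=0
Move 10: W@(0,1) -> caps B=1 W=0
Move 11: B@(3,2) -> caps B=1 W=0
Move 12: W@(1,0) -> caps B=1 W=0

Answer: WWB.
W.BB
.BBW
.WB.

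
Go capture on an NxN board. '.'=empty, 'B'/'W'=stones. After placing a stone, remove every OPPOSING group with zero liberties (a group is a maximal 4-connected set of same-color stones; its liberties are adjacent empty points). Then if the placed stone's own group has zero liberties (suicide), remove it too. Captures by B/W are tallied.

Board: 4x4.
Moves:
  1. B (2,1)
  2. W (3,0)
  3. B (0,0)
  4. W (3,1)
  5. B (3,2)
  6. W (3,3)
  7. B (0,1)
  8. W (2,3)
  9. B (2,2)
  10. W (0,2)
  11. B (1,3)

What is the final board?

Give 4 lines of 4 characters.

Answer: BBW.
...B
.BB.
WWB.

Derivation:
Move 1: B@(2,1) -> caps B=0 W=0
Move 2: W@(3,0) -> caps B=0 W=0
Move 3: B@(0,0) -> caps B=0 W=0
Move 4: W@(3,1) -> caps B=0 W=0
Move 5: B@(3,2) -> caps B=0 W=0
Move 6: W@(3,3) -> caps B=0 W=0
Move 7: B@(0,1) -> caps B=0 W=0
Move 8: W@(2,3) -> caps B=0 W=0
Move 9: B@(2,2) -> caps B=0 W=0
Move 10: W@(0,2) -> caps B=0 W=0
Move 11: B@(1,3) -> caps B=2 W=0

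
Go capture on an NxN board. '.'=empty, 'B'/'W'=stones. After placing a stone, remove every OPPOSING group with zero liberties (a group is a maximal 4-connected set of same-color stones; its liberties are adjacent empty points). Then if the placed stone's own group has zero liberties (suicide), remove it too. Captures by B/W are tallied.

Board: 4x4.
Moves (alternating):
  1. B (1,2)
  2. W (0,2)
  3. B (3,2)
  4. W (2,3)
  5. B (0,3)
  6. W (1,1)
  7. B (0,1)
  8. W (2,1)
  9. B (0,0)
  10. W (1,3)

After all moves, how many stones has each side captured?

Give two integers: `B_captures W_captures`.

Answer: 1 0

Derivation:
Move 1: B@(1,2) -> caps B=0 W=0
Move 2: W@(0,2) -> caps B=0 W=0
Move 3: B@(3,2) -> caps B=0 W=0
Move 4: W@(2,3) -> caps B=0 W=0
Move 5: B@(0,3) -> caps B=0 W=0
Move 6: W@(1,1) -> caps B=0 W=0
Move 7: B@(0,1) -> caps B=1 W=0
Move 8: W@(2,1) -> caps B=1 W=0
Move 9: B@(0,0) -> caps B=1 W=0
Move 10: W@(1,3) -> caps B=1 W=0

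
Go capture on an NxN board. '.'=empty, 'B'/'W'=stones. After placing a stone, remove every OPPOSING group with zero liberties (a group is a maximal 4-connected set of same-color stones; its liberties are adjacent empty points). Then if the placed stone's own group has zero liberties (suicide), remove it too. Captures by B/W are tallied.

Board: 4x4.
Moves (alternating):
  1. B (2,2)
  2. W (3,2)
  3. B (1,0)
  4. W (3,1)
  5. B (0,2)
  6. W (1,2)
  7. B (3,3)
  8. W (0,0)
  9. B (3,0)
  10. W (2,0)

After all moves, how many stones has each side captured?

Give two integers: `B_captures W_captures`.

Move 1: B@(2,2) -> caps B=0 W=0
Move 2: W@(3,2) -> caps B=0 W=0
Move 3: B@(1,0) -> caps B=0 W=0
Move 4: W@(3,1) -> caps B=0 W=0
Move 5: B@(0,2) -> caps B=0 W=0
Move 6: W@(1,2) -> caps B=0 W=0
Move 7: B@(3,3) -> caps B=0 W=0
Move 8: W@(0,0) -> caps B=0 W=0
Move 9: B@(3,0) -> caps B=0 W=0
Move 10: W@(2,0) -> caps B=0 W=1

Answer: 0 1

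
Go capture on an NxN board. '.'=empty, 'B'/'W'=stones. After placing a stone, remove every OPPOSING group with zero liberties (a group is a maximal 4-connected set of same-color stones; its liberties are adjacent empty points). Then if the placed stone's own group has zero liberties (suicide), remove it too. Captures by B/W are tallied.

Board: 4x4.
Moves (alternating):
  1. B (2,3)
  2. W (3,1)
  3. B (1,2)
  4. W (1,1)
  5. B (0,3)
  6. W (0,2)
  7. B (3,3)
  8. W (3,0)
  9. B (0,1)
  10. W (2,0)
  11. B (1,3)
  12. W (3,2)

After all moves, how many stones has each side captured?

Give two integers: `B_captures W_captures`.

Answer: 1 0

Derivation:
Move 1: B@(2,3) -> caps B=0 W=0
Move 2: W@(3,1) -> caps B=0 W=0
Move 3: B@(1,2) -> caps B=0 W=0
Move 4: W@(1,1) -> caps B=0 W=0
Move 5: B@(0,3) -> caps B=0 W=0
Move 6: W@(0,2) -> caps B=0 W=0
Move 7: B@(3,3) -> caps B=0 W=0
Move 8: W@(3,0) -> caps B=0 W=0
Move 9: B@(0,1) -> caps B=1 W=0
Move 10: W@(2,0) -> caps B=1 W=0
Move 11: B@(1,3) -> caps B=1 W=0
Move 12: W@(3,2) -> caps B=1 W=0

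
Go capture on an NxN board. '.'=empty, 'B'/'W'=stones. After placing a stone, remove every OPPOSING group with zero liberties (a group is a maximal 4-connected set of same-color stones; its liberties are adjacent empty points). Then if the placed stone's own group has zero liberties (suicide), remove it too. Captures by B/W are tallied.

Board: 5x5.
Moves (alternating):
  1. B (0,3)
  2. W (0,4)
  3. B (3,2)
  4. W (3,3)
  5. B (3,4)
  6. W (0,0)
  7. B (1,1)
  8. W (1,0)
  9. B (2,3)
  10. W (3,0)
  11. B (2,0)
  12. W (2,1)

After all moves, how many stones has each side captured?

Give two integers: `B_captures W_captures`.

Move 1: B@(0,3) -> caps B=0 W=0
Move 2: W@(0,4) -> caps B=0 W=0
Move 3: B@(3,2) -> caps B=0 W=0
Move 4: W@(3,3) -> caps B=0 W=0
Move 5: B@(3,4) -> caps B=0 W=0
Move 6: W@(0,0) -> caps B=0 W=0
Move 7: B@(1,1) -> caps B=0 W=0
Move 8: W@(1,0) -> caps B=0 W=0
Move 9: B@(2,3) -> caps B=0 W=0
Move 10: W@(3,0) -> caps B=0 W=0
Move 11: B@(2,0) -> caps B=0 W=0
Move 12: W@(2,1) -> caps B=0 W=1

Answer: 0 1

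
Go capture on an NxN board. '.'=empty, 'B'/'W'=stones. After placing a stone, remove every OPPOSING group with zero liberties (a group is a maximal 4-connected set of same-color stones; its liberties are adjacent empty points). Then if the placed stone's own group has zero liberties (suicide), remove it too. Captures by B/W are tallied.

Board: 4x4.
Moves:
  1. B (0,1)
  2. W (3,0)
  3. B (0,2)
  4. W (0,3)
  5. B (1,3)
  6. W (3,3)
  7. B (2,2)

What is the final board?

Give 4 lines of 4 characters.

Answer: .BB.
...B
..B.
W..W

Derivation:
Move 1: B@(0,1) -> caps B=0 W=0
Move 2: W@(3,0) -> caps B=0 W=0
Move 3: B@(0,2) -> caps B=0 W=0
Move 4: W@(0,3) -> caps B=0 W=0
Move 5: B@(1,3) -> caps B=1 W=0
Move 6: W@(3,3) -> caps B=1 W=0
Move 7: B@(2,2) -> caps B=1 W=0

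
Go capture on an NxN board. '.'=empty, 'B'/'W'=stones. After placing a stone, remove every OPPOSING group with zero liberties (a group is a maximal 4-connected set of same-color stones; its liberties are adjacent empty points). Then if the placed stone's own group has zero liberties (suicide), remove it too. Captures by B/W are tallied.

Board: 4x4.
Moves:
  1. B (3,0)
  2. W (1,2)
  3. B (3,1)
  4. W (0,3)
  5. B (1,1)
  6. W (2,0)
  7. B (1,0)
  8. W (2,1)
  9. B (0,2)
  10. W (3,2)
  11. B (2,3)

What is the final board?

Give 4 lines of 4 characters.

Move 1: B@(3,0) -> caps B=0 W=0
Move 2: W@(1,2) -> caps B=0 W=0
Move 3: B@(3,1) -> caps B=0 W=0
Move 4: W@(0,3) -> caps B=0 W=0
Move 5: B@(1,1) -> caps B=0 W=0
Move 6: W@(2,0) -> caps B=0 W=0
Move 7: B@(1,0) -> caps B=0 W=0
Move 8: W@(2,1) -> caps B=0 W=0
Move 9: B@(0,2) -> caps B=0 W=0
Move 10: W@(3,2) -> caps B=0 W=2
Move 11: B@(2,3) -> caps B=0 W=2

Answer: ..BW
BBW.
WW.B
..W.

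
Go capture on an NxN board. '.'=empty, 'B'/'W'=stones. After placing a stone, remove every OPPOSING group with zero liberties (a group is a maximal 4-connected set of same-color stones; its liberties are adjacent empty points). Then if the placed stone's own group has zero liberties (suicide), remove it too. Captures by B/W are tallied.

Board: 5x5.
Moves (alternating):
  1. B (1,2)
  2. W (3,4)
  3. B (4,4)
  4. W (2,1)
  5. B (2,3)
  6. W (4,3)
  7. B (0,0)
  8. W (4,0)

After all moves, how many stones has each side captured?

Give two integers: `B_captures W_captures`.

Move 1: B@(1,2) -> caps B=0 W=0
Move 2: W@(3,4) -> caps B=0 W=0
Move 3: B@(4,4) -> caps B=0 W=0
Move 4: W@(2,1) -> caps B=0 W=0
Move 5: B@(2,3) -> caps B=0 W=0
Move 6: W@(4,3) -> caps B=0 W=1
Move 7: B@(0,0) -> caps B=0 W=1
Move 8: W@(4,0) -> caps B=0 W=1

Answer: 0 1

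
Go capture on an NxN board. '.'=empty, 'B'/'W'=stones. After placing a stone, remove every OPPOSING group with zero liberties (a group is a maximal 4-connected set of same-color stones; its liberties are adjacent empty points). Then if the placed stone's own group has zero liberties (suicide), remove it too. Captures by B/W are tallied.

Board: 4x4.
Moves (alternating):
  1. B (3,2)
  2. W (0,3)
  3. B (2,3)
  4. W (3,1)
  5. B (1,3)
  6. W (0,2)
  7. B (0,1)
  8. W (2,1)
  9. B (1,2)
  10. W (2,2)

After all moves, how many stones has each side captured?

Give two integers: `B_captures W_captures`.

Answer: 2 0

Derivation:
Move 1: B@(3,2) -> caps B=0 W=0
Move 2: W@(0,3) -> caps B=0 W=0
Move 3: B@(2,3) -> caps B=0 W=0
Move 4: W@(3,1) -> caps B=0 W=0
Move 5: B@(1,3) -> caps B=0 W=0
Move 6: W@(0,2) -> caps B=0 W=0
Move 7: B@(0,1) -> caps B=0 W=0
Move 8: W@(2,1) -> caps B=0 W=0
Move 9: B@(1,2) -> caps B=2 W=0
Move 10: W@(2,2) -> caps B=2 W=0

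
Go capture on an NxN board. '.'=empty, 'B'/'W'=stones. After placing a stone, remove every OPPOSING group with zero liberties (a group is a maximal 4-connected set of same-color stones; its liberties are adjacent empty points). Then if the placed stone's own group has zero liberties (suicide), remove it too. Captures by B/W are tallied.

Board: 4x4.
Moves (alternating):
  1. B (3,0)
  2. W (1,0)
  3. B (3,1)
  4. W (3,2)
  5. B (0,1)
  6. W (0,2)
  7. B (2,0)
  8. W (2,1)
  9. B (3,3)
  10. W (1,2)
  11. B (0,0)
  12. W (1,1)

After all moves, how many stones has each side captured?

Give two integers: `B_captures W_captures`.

Answer: 0 5

Derivation:
Move 1: B@(3,0) -> caps B=0 W=0
Move 2: W@(1,0) -> caps B=0 W=0
Move 3: B@(3,1) -> caps B=0 W=0
Move 4: W@(3,2) -> caps B=0 W=0
Move 5: B@(0,1) -> caps B=0 W=0
Move 6: W@(0,2) -> caps B=0 W=0
Move 7: B@(2,0) -> caps B=0 W=0
Move 8: W@(2,1) -> caps B=0 W=3
Move 9: B@(3,3) -> caps B=0 W=3
Move 10: W@(1,2) -> caps B=0 W=3
Move 11: B@(0,0) -> caps B=0 W=3
Move 12: W@(1,1) -> caps B=0 W=5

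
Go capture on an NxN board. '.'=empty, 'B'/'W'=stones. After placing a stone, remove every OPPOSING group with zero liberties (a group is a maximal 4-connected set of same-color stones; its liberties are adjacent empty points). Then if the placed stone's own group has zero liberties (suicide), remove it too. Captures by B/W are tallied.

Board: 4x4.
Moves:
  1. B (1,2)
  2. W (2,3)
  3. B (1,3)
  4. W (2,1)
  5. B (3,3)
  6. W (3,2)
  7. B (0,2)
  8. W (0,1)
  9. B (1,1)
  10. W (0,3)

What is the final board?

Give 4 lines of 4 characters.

Move 1: B@(1,2) -> caps B=0 W=0
Move 2: W@(2,3) -> caps B=0 W=0
Move 3: B@(1,3) -> caps B=0 W=0
Move 4: W@(2,1) -> caps B=0 W=0
Move 5: B@(3,3) -> caps B=0 W=0
Move 6: W@(3,2) -> caps B=0 W=1
Move 7: B@(0,2) -> caps B=0 W=1
Move 8: W@(0,1) -> caps B=0 W=1
Move 9: B@(1,1) -> caps B=0 W=1
Move 10: W@(0,3) -> caps B=0 W=1

Answer: .WB.
.BBB
.W.W
..W.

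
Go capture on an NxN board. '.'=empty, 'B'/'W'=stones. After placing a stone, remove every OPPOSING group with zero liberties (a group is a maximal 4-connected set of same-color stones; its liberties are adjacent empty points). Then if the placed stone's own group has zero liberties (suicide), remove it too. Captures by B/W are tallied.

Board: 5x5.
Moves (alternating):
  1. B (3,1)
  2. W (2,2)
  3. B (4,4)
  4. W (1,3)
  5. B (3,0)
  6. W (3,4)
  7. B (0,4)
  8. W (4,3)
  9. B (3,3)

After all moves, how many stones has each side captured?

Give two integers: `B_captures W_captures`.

Move 1: B@(3,1) -> caps B=0 W=0
Move 2: W@(2,2) -> caps B=0 W=0
Move 3: B@(4,4) -> caps B=0 W=0
Move 4: W@(1,3) -> caps B=0 W=0
Move 5: B@(3,0) -> caps B=0 W=0
Move 6: W@(3,4) -> caps B=0 W=0
Move 7: B@(0,4) -> caps B=0 W=0
Move 8: W@(4,3) -> caps B=0 W=1
Move 9: B@(3,3) -> caps B=0 W=1

Answer: 0 1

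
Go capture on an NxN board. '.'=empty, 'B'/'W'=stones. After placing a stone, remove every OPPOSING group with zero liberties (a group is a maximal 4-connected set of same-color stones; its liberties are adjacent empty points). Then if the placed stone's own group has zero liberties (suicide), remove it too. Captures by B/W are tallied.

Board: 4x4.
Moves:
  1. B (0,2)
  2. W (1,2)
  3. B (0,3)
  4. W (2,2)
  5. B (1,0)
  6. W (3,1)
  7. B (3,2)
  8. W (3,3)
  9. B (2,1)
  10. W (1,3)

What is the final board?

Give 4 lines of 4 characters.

Move 1: B@(0,2) -> caps B=0 W=0
Move 2: W@(1,2) -> caps B=0 W=0
Move 3: B@(0,3) -> caps B=0 W=0
Move 4: W@(2,2) -> caps B=0 W=0
Move 5: B@(1,0) -> caps B=0 W=0
Move 6: W@(3,1) -> caps B=0 W=0
Move 7: B@(3,2) -> caps B=0 W=0
Move 8: W@(3,3) -> caps B=0 W=1
Move 9: B@(2,1) -> caps B=0 W=1
Move 10: W@(1,3) -> caps B=0 W=1

Answer: ..BB
B.WW
.BW.
.W.W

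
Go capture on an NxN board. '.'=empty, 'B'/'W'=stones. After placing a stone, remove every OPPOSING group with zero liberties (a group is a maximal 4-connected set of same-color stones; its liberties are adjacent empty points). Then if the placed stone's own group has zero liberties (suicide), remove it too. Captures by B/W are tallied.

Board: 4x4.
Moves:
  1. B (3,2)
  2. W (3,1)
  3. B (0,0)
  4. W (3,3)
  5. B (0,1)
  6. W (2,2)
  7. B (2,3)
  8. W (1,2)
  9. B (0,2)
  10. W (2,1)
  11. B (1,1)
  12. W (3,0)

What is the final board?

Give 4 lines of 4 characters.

Answer: BBB.
.BW.
.WWB
WW.W

Derivation:
Move 1: B@(3,2) -> caps B=0 W=0
Move 2: W@(3,1) -> caps B=0 W=0
Move 3: B@(0,0) -> caps B=0 W=0
Move 4: W@(3,3) -> caps B=0 W=0
Move 5: B@(0,1) -> caps B=0 W=0
Move 6: W@(2,2) -> caps B=0 W=1
Move 7: B@(2,3) -> caps B=0 W=1
Move 8: W@(1,2) -> caps B=0 W=1
Move 9: B@(0,2) -> caps B=0 W=1
Move 10: W@(2,1) -> caps B=0 W=1
Move 11: B@(1,1) -> caps B=0 W=1
Move 12: W@(3,0) -> caps B=0 W=1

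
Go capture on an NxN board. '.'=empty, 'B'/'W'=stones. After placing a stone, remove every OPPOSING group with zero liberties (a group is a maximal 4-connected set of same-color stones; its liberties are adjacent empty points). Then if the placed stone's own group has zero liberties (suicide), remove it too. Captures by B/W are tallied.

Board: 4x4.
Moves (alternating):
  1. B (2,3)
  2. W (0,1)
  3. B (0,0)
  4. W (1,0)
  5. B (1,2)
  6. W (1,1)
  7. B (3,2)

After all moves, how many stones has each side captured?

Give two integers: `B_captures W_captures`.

Answer: 0 1

Derivation:
Move 1: B@(2,3) -> caps B=0 W=0
Move 2: W@(0,1) -> caps B=0 W=0
Move 3: B@(0,0) -> caps B=0 W=0
Move 4: W@(1,0) -> caps B=0 W=1
Move 5: B@(1,2) -> caps B=0 W=1
Move 6: W@(1,1) -> caps B=0 W=1
Move 7: B@(3,2) -> caps B=0 W=1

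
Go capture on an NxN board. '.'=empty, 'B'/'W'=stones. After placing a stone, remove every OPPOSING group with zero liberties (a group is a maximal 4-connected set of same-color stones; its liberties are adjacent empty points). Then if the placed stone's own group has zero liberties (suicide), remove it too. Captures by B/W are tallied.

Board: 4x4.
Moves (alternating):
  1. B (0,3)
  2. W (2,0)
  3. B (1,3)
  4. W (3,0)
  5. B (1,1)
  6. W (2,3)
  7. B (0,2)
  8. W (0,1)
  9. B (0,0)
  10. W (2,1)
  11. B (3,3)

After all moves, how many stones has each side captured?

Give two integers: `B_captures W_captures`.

Answer: 1 0

Derivation:
Move 1: B@(0,3) -> caps B=0 W=0
Move 2: W@(2,0) -> caps B=0 W=0
Move 3: B@(1,3) -> caps B=0 W=0
Move 4: W@(3,0) -> caps B=0 W=0
Move 5: B@(1,1) -> caps B=0 W=0
Move 6: W@(2,3) -> caps B=0 W=0
Move 7: B@(0,2) -> caps B=0 W=0
Move 8: W@(0,1) -> caps B=0 W=0
Move 9: B@(0,0) -> caps B=1 W=0
Move 10: W@(2,1) -> caps B=1 W=0
Move 11: B@(3,3) -> caps B=1 W=0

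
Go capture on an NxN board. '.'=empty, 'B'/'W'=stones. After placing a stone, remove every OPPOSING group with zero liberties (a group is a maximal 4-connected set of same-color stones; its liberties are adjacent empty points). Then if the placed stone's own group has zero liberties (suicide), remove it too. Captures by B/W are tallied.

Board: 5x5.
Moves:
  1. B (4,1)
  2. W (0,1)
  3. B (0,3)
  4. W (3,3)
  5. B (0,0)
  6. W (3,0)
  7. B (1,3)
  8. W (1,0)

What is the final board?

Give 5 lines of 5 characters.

Move 1: B@(4,1) -> caps B=0 W=0
Move 2: W@(0,1) -> caps B=0 W=0
Move 3: B@(0,3) -> caps B=0 W=0
Move 4: W@(3,3) -> caps B=0 W=0
Move 5: B@(0,0) -> caps B=0 W=0
Move 6: W@(3,0) -> caps B=0 W=0
Move 7: B@(1,3) -> caps B=0 W=0
Move 8: W@(1,0) -> caps B=0 W=1

Answer: .W.B.
W..B.
.....
W..W.
.B...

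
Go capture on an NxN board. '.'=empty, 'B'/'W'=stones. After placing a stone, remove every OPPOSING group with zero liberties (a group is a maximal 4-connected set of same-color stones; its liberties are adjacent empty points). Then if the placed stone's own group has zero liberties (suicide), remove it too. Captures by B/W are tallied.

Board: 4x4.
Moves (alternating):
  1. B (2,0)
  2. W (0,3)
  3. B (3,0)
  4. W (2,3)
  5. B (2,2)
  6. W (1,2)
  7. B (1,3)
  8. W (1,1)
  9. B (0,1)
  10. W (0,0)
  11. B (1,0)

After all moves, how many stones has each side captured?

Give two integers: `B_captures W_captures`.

Answer: 1 0

Derivation:
Move 1: B@(2,0) -> caps B=0 W=0
Move 2: W@(0,3) -> caps B=0 W=0
Move 3: B@(3,0) -> caps B=0 W=0
Move 4: W@(2,3) -> caps B=0 W=0
Move 5: B@(2,2) -> caps B=0 W=0
Move 6: W@(1,2) -> caps B=0 W=0
Move 7: B@(1,3) -> caps B=0 W=0
Move 8: W@(1,1) -> caps B=0 W=0
Move 9: B@(0,1) -> caps B=0 W=0
Move 10: W@(0,0) -> caps B=0 W=0
Move 11: B@(1,0) -> caps B=1 W=0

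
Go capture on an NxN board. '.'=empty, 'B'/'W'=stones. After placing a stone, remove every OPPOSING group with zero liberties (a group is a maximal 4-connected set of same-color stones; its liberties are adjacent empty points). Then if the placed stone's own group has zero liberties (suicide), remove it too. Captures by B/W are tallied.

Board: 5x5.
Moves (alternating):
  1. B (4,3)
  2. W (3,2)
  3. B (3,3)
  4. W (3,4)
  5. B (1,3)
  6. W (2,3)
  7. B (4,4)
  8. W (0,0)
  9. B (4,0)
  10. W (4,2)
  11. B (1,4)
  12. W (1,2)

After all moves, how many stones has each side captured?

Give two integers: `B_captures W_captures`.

Move 1: B@(4,3) -> caps B=0 W=0
Move 2: W@(3,2) -> caps B=0 W=0
Move 3: B@(3,3) -> caps B=0 W=0
Move 4: W@(3,4) -> caps B=0 W=0
Move 5: B@(1,3) -> caps B=0 W=0
Move 6: W@(2,3) -> caps B=0 W=0
Move 7: B@(4,4) -> caps B=0 W=0
Move 8: W@(0,0) -> caps B=0 W=0
Move 9: B@(4,0) -> caps B=0 W=0
Move 10: W@(4,2) -> caps B=0 W=3
Move 11: B@(1,4) -> caps B=0 W=3
Move 12: W@(1,2) -> caps B=0 W=3

Answer: 0 3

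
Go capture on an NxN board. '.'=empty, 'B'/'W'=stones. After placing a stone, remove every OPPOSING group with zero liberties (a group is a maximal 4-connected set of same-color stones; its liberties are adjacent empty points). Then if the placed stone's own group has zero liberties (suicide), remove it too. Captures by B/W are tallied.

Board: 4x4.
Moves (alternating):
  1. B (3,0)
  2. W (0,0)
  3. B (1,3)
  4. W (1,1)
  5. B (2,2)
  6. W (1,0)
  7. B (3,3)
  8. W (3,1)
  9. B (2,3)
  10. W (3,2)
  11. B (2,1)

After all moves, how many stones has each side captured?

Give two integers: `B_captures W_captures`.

Answer: 2 0

Derivation:
Move 1: B@(3,0) -> caps B=0 W=0
Move 2: W@(0,0) -> caps B=0 W=0
Move 3: B@(1,3) -> caps B=0 W=0
Move 4: W@(1,1) -> caps B=0 W=0
Move 5: B@(2,2) -> caps B=0 W=0
Move 6: W@(1,0) -> caps B=0 W=0
Move 7: B@(3,3) -> caps B=0 W=0
Move 8: W@(3,1) -> caps B=0 W=0
Move 9: B@(2,3) -> caps B=0 W=0
Move 10: W@(3,2) -> caps B=0 W=0
Move 11: B@(2,1) -> caps B=2 W=0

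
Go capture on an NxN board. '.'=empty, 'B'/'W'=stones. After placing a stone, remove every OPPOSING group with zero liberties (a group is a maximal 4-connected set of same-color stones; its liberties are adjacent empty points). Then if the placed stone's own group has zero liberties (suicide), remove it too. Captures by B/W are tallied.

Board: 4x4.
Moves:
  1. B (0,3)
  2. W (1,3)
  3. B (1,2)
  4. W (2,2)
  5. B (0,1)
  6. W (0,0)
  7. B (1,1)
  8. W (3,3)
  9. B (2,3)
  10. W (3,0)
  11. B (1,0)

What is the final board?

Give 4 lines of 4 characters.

Answer: .B.B
BBB.
..WB
W..W

Derivation:
Move 1: B@(0,3) -> caps B=0 W=0
Move 2: W@(1,3) -> caps B=0 W=0
Move 3: B@(1,2) -> caps B=0 W=0
Move 4: W@(2,2) -> caps B=0 W=0
Move 5: B@(0,1) -> caps B=0 W=0
Move 6: W@(0,0) -> caps B=0 W=0
Move 7: B@(1,1) -> caps B=0 W=0
Move 8: W@(3,3) -> caps B=0 W=0
Move 9: B@(2,3) -> caps B=1 W=0
Move 10: W@(3,0) -> caps B=1 W=0
Move 11: B@(1,0) -> caps B=2 W=0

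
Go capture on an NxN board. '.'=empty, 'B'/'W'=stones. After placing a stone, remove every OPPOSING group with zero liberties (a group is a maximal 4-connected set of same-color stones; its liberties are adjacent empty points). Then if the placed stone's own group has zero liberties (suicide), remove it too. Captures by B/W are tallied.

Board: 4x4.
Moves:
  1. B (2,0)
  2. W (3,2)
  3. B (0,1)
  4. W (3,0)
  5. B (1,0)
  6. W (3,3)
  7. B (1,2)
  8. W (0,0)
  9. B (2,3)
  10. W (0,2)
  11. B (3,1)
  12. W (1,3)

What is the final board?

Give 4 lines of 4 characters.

Move 1: B@(2,0) -> caps B=0 W=0
Move 2: W@(3,2) -> caps B=0 W=0
Move 3: B@(0,1) -> caps B=0 W=0
Move 4: W@(3,0) -> caps B=0 W=0
Move 5: B@(1,0) -> caps B=0 W=0
Move 6: W@(3,3) -> caps B=0 W=0
Move 7: B@(1,2) -> caps B=0 W=0
Move 8: W@(0,0) -> caps B=0 W=0
Move 9: B@(2,3) -> caps B=0 W=0
Move 10: W@(0,2) -> caps B=0 W=0
Move 11: B@(3,1) -> caps B=1 W=0
Move 12: W@(1,3) -> caps B=1 W=0

Answer: .BW.
B.BW
B..B
.BWW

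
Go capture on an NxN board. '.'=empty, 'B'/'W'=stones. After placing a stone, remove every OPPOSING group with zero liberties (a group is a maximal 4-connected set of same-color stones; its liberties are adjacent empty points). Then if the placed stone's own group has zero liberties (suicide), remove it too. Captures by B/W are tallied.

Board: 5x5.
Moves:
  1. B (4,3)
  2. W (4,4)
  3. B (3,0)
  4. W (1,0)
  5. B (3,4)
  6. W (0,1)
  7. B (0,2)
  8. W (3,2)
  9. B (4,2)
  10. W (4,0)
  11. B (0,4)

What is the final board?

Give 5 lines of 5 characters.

Answer: .WB.B
W....
.....
B.W.B
W.BB.

Derivation:
Move 1: B@(4,3) -> caps B=0 W=0
Move 2: W@(4,4) -> caps B=0 W=0
Move 3: B@(3,0) -> caps B=0 W=0
Move 4: W@(1,0) -> caps B=0 W=0
Move 5: B@(3,4) -> caps B=1 W=0
Move 6: W@(0,1) -> caps B=1 W=0
Move 7: B@(0,2) -> caps B=1 W=0
Move 8: W@(3,2) -> caps B=1 W=0
Move 9: B@(4,2) -> caps B=1 W=0
Move 10: W@(4,0) -> caps B=1 W=0
Move 11: B@(0,4) -> caps B=1 W=0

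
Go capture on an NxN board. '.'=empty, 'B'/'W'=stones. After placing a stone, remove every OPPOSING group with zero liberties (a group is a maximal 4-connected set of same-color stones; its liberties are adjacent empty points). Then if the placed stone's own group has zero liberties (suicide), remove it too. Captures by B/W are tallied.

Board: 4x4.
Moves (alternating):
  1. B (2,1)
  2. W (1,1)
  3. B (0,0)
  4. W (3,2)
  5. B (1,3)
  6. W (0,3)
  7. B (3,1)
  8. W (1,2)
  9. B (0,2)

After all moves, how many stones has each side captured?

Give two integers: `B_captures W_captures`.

Answer: 1 0

Derivation:
Move 1: B@(2,1) -> caps B=0 W=0
Move 2: W@(1,1) -> caps B=0 W=0
Move 3: B@(0,0) -> caps B=0 W=0
Move 4: W@(3,2) -> caps B=0 W=0
Move 5: B@(1,3) -> caps B=0 W=0
Move 6: W@(0,3) -> caps B=0 W=0
Move 7: B@(3,1) -> caps B=0 W=0
Move 8: W@(1,2) -> caps B=0 W=0
Move 9: B@(0,2) -> caps B=1 W=0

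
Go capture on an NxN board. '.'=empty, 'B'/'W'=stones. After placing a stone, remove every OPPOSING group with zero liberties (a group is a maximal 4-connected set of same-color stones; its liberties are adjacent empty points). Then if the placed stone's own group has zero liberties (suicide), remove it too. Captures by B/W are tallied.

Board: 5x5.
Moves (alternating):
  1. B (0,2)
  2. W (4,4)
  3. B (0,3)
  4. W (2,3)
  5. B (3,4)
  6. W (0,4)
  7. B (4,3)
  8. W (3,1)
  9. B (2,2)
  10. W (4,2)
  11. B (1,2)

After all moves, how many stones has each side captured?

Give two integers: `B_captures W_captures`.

Answer: 1 0

Derivation:
Move 1: B@(0,2) -> caps B=0 W=0
Move 2: W@(4,4) -> caps B=0 W=0
Move 3: B@(0,3) -> caps B=0 W=0
Move 4: W@(2,3) -> caps B=0 W=0
Move 5: B@(3,4) -> caps B=0 W=0
Move 6: W@(0,4) -> caps B=0 W=0
Move 7: B@(4,3) -> caps B=1 W=0
Move 8: W@(3,1) -> caps B=1 W=0
Move 9: B@(2,2) -> caps B=1 W=0
Move 10: W@(4,2) -> caps B=1 W=0
Move 11: B@(1,2) -> caps B=1 W=0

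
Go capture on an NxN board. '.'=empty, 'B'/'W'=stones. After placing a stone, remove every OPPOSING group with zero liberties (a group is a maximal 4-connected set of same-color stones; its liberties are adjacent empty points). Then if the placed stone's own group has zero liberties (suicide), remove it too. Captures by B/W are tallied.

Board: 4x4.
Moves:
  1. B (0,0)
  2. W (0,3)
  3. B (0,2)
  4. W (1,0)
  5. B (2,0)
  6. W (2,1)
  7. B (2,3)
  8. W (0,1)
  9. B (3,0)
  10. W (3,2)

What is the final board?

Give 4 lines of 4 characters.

Move 1: B@(0,0) -> caps B=0 W=0
Move 2: W@(0,3) -> caps B=0 W=0
Move 3: B@(0,2) -> caps B=0 W=0
Move 4: W@(1,0) -> caps B=0 W=0
Move 5: B@(2,0) -> caps B=0 W=0
Move 6: W@(2,1) -> caps B=0 W=0
Move 7: B@(2,3) -> caps B=0 W=0
Move 8: W@(0,1) -> caps B=0 W=1
Move 9: B@(3,0) -> caps B=0 W=1
Move 10: W@(3,2) -> caps B=0 W=1

Answer: .WBW
W...
BW.B
B.W.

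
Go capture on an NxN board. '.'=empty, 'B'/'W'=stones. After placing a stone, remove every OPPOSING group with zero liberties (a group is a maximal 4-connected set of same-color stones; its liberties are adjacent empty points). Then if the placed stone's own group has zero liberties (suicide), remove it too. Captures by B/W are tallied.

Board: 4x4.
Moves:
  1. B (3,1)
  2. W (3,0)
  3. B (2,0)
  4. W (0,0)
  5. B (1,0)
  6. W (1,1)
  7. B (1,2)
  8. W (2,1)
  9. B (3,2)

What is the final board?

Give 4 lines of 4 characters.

Answer: W...
BWB.
BW..
.BB.

Derivation:
Move 1: B@(3,1) -> caps B=0 W=0
Move 2: W@(3,0) -> caps B=0 W=0
Move 3: B@(2,0) -> caps B=1 W=0
Move 4: W@(0,0) -> caps B=1 W=0
Move 5: B@(1,0) -> caps B=1 W=0
Move 6: W@(1,1) -> caps B=1 W=0
Move 7: B@(1,2) -> caps B=1 W=0
Move 8: W@(2,1) -> caps B=1 W=0
Move 9: B@(3,2) -> caps B=1 W=0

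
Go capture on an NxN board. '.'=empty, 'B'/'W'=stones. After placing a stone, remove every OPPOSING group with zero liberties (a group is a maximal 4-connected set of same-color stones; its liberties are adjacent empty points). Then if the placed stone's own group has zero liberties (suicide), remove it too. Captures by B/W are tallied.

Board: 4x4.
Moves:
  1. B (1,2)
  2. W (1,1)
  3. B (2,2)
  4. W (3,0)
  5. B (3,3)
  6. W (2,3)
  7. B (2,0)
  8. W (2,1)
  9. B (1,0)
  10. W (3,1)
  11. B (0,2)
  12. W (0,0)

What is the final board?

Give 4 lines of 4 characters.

Answer: W.B.
.WB.
.WBW
WW.B

Derivation:
Move 1: B@(1,2) -> caps B=0 W=0
Move 2: W@(1,1) -> caps B=0 W=0
Move 3: B@(2,2) -> caps B=0 W=0
Move 4: W@(3,0) -> caps B=0 W=0
Move 5: B@(3,3) -> caps B=0 W=0
Move 6: W@(2,3) -> caps B=0 W=0
Move 7: B@(2,0) -> caps B=0 W=0
Move 8: W@(2,1) -> caps B=0 W=0
Move 9: B@(1,0) -> caps B=0 W=0
Move 10: W@(3,1) -> caps B=0 W=0
Move 11: B@(0,2) -> caps B=0 W=0
Move 12: W@(0,0) -> caps B=0 W=2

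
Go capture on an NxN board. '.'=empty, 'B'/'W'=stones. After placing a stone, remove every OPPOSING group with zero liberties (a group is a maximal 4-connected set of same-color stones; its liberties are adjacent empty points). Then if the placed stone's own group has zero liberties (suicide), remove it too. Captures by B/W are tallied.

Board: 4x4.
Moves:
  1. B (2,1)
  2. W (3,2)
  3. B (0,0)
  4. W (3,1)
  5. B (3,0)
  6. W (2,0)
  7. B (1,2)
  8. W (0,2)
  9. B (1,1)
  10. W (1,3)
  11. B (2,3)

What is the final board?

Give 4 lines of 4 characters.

Move 1: B@(2,1) -> caps B=0 W=0
Move 2: W@(3,2) -> caps B=0 W=0
Move 3: B@(0,0) -> caps B=0 W=0
Move 4: W@(3,1) -> caps B=0 W=0
Move 5: B@(3,0) -> caps B=0 W=0
Move 6: W@(2,0) -> caps B=0 W=1
Move 7: B@(1,2) -> caps B=0 W=1
Move 8: W@(0,2) -> caps B=0 W=1
Move 9: B@(1,1) -> caps B=0 W=1
Move 10: W@(1,3) -> caps B=0 W=1
Move 11: B@(2,3) -> caps B=0 W=1

Answer: B.W.
.BBW
WB.B
.WW.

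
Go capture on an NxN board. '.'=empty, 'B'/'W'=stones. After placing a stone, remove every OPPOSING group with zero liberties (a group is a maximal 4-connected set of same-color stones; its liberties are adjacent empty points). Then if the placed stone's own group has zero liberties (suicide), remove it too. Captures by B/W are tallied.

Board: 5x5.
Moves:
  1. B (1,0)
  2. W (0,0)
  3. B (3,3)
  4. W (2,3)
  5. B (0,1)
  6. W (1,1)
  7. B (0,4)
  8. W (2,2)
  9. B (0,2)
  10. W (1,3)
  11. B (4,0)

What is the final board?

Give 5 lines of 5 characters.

Move 1: B@(1,0) -> caps B=0 W=0
Move 2: W@(0,0) -> caps B=0 W=0
Move 3: B@(3,3) -> caps B=0 W=0
Move 4: W@(2,3) -> caps B=0 W=0
Move 5: B@(0,1) -> caps B=1 W=0
Move 6: W@(1,1) -> caps B=1 W=0
Move 7: B@(0,4) -> caps B=1 W=0
Move 8: W@(2,2) -> caps B=1 W=0
Move 9: B@(0,2) -> caps B=1 W=0
Move 10: W@(1,3) -> caps B=1 W=0
Move 11: B@(4,0) -> caps B=1 W=0

Answer: .BB.B
BW.W.
..WW.
...B.
B....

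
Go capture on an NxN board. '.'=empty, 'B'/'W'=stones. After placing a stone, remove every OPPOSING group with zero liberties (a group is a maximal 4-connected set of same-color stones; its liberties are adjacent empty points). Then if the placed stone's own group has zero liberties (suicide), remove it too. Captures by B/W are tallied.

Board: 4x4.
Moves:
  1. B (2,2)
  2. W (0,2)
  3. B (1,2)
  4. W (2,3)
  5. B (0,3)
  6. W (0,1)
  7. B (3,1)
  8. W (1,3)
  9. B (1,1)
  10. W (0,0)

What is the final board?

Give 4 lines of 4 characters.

Move 1: B@(2,2) -> caps B=0 W=0
Move 2: W@(0,2) -> caps B=0 W=0
Move 3: B@(1,2) -> caps B=0 W=0
Move 4: W@(2,3) -> caps B=0 W=0
Move 5: B@(0,3) -> caps B=0 W=0
Move 6: W@(0,1) -> caps B=0 W=0
Move 7: B@(3,1) -> caps B=0 W=0
Move 8: W@(1,3) -> caps B=0 W=1
Move 9: B@(1,1) -> caps B=0 W=1
Move 10: W@(0,0) -> caps B=0 W=1

Answer: WWW.
.BBW
..BW
.B..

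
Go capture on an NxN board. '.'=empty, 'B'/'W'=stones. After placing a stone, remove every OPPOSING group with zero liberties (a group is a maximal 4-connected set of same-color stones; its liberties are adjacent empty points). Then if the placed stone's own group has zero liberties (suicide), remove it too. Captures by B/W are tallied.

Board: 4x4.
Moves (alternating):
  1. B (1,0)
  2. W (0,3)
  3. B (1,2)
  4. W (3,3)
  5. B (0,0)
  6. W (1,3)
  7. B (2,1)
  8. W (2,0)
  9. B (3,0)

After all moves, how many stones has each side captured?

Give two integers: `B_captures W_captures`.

Move 1: B@(1,0) -> caps B=0 W=0
Move 2: W@(0,3) -> caps B=0 W=0
Move 3: B@(1,2) -> caps B=0 W=0
Move 4: W@(3,3) -> caps B=0 W=0
Move 5: B@(0,0) -> caps B=0 W=0
Move 6: W@(1,3) -> caps B=0 W=0
Move 7: B@(2,1) -> caps B=0 W=0
Move 8: W@(2,0) -> caps B=0 W=0
Move 9: B@(3,0) -> caps B=1 W=0

Answer: 1 0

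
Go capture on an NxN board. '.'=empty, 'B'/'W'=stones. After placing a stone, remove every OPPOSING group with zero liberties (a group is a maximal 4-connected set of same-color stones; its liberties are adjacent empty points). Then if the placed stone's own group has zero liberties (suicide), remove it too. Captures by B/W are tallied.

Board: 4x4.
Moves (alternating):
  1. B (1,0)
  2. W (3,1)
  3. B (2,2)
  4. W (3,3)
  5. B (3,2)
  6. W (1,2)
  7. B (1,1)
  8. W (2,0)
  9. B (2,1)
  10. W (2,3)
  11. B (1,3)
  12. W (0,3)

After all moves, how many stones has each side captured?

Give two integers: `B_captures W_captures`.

Move 1: B@(1,0) -> caps B=0 W=0
Move 2: W@(3,1) -> caps B=0 W=0
Move 3: B@(2,2) -> caps B=0 W=0
Move 4: W@(3,3) -> caps B=0 W=0
Move 5: B@(3,2) -> caps B=0 W=0
Move 6: W@(1,2) -> caps B=0 W=0
Move 7: B@(1,1) -> caps B=0 W=0
Move 8: W@(2,0) -> caps B=0 W=0
Move 9: B@(2,1) -> caps B=0 W=0
Move 10: W@(2,3) -> caps B=0 W=0
Move 11: B@(1,3) -> caps B=2 W=0
Move 12: W@(0,3) -> caps B=2 W=0

Answer: 2 0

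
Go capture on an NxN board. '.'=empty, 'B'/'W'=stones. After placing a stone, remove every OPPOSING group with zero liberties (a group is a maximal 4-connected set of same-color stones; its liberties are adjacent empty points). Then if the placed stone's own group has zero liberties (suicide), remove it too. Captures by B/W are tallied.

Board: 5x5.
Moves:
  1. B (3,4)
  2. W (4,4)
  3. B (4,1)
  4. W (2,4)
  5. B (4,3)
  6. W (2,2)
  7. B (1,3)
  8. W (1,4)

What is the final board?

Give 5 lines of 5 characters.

Answer: .....
...BW
..W.W
....B
.B.B.

Derivation:
Move 1: B@(3,4) -> caps B=0 W=0
Move 2: W@(4,4) -> caps B=0 W=0
Move 3: B@(4,1) -> caps B=0 W=0
Move 4: W@(2,4) -> caps B=0 W=0
Move 5: B@(4,3) -> caps B=1 W=0
Move 6: W@(2,2) -> caps B=1 W=0
Move 7: B@(1,3) -> caps B=1 W=0
Move 8: W@(1,4) -> caps B=1 W=0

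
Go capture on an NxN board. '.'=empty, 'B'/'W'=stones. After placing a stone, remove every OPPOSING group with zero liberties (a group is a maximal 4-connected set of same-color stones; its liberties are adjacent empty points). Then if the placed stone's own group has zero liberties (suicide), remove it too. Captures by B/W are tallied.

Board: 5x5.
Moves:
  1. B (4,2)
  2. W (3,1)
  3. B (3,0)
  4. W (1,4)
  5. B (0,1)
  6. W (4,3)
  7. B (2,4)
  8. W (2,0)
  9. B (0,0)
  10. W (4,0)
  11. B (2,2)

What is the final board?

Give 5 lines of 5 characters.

Answer: BB...
....W
W.B.B
.W...
W.BW.

Derivation:
Move 1: B@(4,2) -> caps B=0 W=0
Move 2: W@(3,1) -> caps B=0 W=0
Move 3: B@(3,0) -> caps B=0 W=0
Move 4: W@(1,4) -> caps B=0 W=0
Move 5: B@(0,1) -> caps B=0 W=0
Move 6: W@(4,3) -> caps B=0 W=0
Move 7: B@(2,4) -> caps B=0 W=0
Move 8: W@(2,0) -> caps B=0 W=0
Move 9: B@(0,0) -> caps B=0 W=0
Move 10: W@(4,0) -> caps B=0 W=1
Move 11: B@(2,2) -> caps B=0 W=1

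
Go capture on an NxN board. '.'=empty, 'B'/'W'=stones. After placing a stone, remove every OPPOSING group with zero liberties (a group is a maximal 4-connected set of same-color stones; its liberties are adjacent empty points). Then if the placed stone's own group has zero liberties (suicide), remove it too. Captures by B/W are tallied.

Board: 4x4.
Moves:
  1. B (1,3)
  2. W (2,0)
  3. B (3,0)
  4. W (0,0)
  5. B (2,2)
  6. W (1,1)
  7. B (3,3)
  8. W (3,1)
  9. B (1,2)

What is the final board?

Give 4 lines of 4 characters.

Answer: W...
.WBB
W.B.
.W.B

Derivation:
Move 1: B@(1,3) -> caps B=0 W=0
Move 2: W@(2,0) -> caps B=0 W=0
Move 3: B@(3,0) -> caps B=0 W=0
Move 4: W@(0,0) -> caps B=0 W=0
Move 5: B@(2,2) -> caps B=0 W=0
Move 6: W@(1,1) -> caps B=0 W=0
Move 7: B@(3,3) -> caps B=0 W=0
Move 8: W@(3,1) -> caps B=0 W=1
Move 9: B@(1,2) -> caps B=0 W=1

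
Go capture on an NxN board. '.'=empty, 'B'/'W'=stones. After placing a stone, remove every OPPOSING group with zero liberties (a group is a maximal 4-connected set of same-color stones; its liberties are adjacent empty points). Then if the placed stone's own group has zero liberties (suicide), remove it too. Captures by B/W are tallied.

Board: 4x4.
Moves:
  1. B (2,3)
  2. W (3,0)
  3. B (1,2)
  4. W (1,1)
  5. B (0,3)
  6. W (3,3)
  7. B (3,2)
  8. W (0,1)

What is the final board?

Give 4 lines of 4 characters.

Move 1: B@(2,3) -> caps B=0 W=0
Move 2: W@(3,0) -> caps B=0 W=0
Move 3: B@(1,2) -> caps B=0 W=0
Move 4: W@(1,1) -> caps B=0 W=0
Move 5: B@(0,3) -> caps B=0 W=0
Move 6: W@(3,3) -> caps B=0 W=0
Move 7: B@(3,2) -> caps B=1 W=0
Move 8: W@(0,1) -> caps B=1 W=0

Answer: .W.B
.WB.
...B
W.B.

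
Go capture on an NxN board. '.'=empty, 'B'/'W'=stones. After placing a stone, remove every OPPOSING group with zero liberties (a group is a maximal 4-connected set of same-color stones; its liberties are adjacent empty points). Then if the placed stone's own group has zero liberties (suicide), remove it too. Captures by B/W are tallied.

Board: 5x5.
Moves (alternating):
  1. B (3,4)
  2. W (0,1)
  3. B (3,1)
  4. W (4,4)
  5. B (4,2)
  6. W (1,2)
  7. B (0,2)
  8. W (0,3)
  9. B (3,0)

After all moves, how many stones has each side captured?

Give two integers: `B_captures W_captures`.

Answer: 0 1

Derivation:
Move 1: B@(3,4) -> caps B=0 W=0
Move 2: W@(0,1) -> caps B=0 W=0
Move 3: B@(3,1) -> caps B=0 W=0
Move 4: W@(4,4) -> caps B=0 W=0
Move 5: B@(4,2) -> caps B=0 W=0
Move 6: W@(1,2) -> caps B=0 W=0
Move 7: B@(0,2) -> caps B=0 W=0
Move 8: W@(0,3) -> caps B=0 W=1
Move 9: B@(3,0) -> caps B=0 W=1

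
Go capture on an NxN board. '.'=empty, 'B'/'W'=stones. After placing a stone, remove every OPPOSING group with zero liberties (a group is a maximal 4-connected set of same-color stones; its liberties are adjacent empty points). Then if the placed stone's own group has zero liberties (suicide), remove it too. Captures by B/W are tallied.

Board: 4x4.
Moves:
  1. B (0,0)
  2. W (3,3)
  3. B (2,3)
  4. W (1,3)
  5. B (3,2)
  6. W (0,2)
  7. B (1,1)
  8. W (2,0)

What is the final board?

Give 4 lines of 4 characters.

Move 1: B@(0,0) -> caps B=0 W=0
Move 2: W@(3,3) -> caps B=0 W=0
Move 3: B@(2,3) -> caps B=0 W=0
Move 4: W@(1,3) -> caps B=0 W=0
Move 5: B@(3,2) -> caps B=1 W=0
Move 6: W@(0,2) -> caps B=1 W=0
Move 7: B@(1,1) -> caps B=1 W=0
Move 8: W@(2,0) -> caps B=1 W=0

Answer: B.W.
.B.W
W..B
..B.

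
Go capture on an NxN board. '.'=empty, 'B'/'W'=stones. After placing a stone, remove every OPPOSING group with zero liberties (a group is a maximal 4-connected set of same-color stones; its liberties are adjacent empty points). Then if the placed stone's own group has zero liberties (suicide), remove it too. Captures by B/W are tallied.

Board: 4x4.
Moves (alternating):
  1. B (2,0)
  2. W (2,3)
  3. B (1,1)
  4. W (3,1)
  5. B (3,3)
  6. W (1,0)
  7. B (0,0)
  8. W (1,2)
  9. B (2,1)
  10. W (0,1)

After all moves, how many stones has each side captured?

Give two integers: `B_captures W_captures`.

Move 1: B@(2,0) -> caps B=0 W=0
Move 2: W@(2,3) -> caps B=0 W=0
Move 3: B@(1,1) -> caps B=0 W=0
Move 4: W@(3,1) -> caps B=0 W=0
Move 5: B@(3,3) -> caps B=0 W=0
Move 6: W@(1,0) -> caps B=0 W=0
Move 7: B@(0,0) -> caps B=1 W=0
Move 8: W@(1,2) -> caps B=1 W=0
Move 9: B@(2,1) -> caps B=1 W=0
Move 10: W@(0,1) -> caps B=1 W=0

Answer: 1 0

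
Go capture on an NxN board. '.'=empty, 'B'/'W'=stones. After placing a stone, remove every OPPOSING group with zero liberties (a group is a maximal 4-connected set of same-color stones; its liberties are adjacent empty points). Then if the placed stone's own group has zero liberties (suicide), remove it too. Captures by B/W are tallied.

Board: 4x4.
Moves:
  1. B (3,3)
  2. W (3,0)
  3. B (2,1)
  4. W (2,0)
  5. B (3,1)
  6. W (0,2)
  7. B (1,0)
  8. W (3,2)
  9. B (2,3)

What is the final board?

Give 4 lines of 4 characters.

Move 1: B@(3,3) -> caps B=0 W=0
Move 2: W@(3,0) -> caps B=0 W=0
Move 3: B@(2,1) -> caps B=0 W=0
Move 4: W@(2,0) -> caps B=0 W=0
Move 5: B@(3,1) -> caps B=0 W=0
Move 6: W@(0,2) -> caps B=0 W=0
Move 7: B@(1,0) -> caps B=2 W=0
Move 8: W@(3,2) -> caps B=2 W=0
Move 9: B@(2,3) -> caps B=2 W=0

Answer: ..W.
B...
.B.B
.BWB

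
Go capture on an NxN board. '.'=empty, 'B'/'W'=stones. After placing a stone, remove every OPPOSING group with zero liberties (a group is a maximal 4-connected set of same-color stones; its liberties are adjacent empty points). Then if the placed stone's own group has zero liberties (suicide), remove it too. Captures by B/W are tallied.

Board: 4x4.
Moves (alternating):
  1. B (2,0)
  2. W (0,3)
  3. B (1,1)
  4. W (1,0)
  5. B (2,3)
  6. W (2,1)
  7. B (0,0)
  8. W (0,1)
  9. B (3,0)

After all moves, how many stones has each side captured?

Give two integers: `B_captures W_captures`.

Answer: 1 0

Derivation:
Move 1: B@(2,0) -> caps B=0 W=0
Move 2: W@(0,3) -> caps B=0 W=0
Move 3: B@(1,1) -> caps B=0 W=0
Move 4: W@(1,0) -> caps B=0 W=0
Move 5: B@(2,3) -> caps B=0 W=0
Move 6: W@(2,1) -> caps B=0 W=0
Move 7: B@(0,0) -> caps B=1 W=0
Move 8: W@(0,1) -> caps B=1 W=0
Move 9: B@(3,0) -> caps B=1 W=0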